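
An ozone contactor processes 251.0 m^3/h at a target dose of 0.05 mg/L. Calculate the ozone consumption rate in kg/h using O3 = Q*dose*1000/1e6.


O3 demand (mg/h) = Q * dose * 1000 = 251.0 * 0.05 * 1000 = 12550 mg/h
Convert mg to kg: 12550 / 1e6 = 0.01255 kg/h

0.01255 kg/h


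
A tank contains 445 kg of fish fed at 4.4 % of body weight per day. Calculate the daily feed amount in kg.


Feeding rate fraction = 4.4% / 100 = 0.044
Daily feed = 445 kg * 0.044 = 19.58 kg/day

19.58 kg/day


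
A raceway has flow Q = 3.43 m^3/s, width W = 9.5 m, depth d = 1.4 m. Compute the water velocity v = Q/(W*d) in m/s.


Cross-sectional area = W * d = 9.5 * 1.4 = 13.3 m^2
Velocity = Q / A = 3.43 / 13.3 = 0.257895 m/s

0.257895 m/s


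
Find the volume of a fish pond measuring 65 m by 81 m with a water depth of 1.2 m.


Base area = L * W = 65 * 81 = 5265 m^2
Volume = area * depth = 5265 * 1.2 = 6318 m^3

6318 m^3


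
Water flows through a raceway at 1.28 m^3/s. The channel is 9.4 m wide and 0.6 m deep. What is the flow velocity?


Cross-sectional area = W * d = 9.4 * 0.6 = 5.64 m^2
Velocity = Q / A = 1.28 / 5.64 = 0.22695 m/s

0.22695 m/s


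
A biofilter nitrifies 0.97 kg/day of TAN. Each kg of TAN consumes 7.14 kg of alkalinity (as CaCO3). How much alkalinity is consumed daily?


Alkalinity factor: 7.14 kg CaCO3 consumed per kg TAN nitrified
alk = 0.97 kg TAN * 7.14 = 6.9258 kg CaCO3/day

6.9258 kg CaCO3/day


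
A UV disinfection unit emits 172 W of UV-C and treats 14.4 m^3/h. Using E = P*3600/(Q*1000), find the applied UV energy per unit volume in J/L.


Energy delivered per hour = 172 W * 3600 s = 619200 J/h
Volume treated per hour = 14.4 m^3/h * 1000 = 14400 L/h
dose = 619200 / 14400 = 43 J/L

43 J/L


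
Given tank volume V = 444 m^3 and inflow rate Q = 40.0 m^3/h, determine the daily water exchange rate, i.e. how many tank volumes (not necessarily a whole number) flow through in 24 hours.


Daily flow volume = 40.0 m^3/h * 24 h = 960 m^3/day
Exchanges = daily flow / tank volume = 960 / 444 = 2.16216 exchanges/day

2.16216 exchanges/day


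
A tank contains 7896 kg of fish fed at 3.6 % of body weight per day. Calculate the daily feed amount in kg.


Feeding rate fraction = 3.6% / 100 = 0.036
Daily feed = 7896 kg * 0.036 = 284.256 kg/day

284.256 kg/day


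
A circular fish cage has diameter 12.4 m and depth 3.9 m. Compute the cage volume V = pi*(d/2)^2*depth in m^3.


r = d/2 = 12.4/2 = 6.2 m
Base area = pi*r^2 = pi*6.2^2 = 120.76282 m^2
Volume = 120.76282 * 3.9 = 470.975 m^3

470.975 m^3


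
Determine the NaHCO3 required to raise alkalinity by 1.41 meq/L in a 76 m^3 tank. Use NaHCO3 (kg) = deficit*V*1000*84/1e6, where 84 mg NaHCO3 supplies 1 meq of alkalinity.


Tank volume in L = 76 m^3 * 1000 = 76000 L
Total meq required = 1.41 meq/L * 76000 L = 107160 meq
NaHCO3 mass = 107160 meq * 84 mg/meq / 1e6 = 9.00144 kg

9.00144 kg


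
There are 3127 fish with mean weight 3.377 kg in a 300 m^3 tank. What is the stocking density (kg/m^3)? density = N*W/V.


Total biomass = 3127 fish * 3.377 kg = 10559.879 kg
Density = total biomass / volume = 10559.879 / 300 = 35.1996 kg/m^3

35.1996 kg/m^3


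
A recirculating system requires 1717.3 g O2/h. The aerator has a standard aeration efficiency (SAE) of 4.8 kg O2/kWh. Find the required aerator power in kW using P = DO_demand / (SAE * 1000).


SAE in g O2/kWh = 4.8 * 1000 = 4800 g/kWh
P = DO_demand / SAE_g = 1717.3 / 4800 = 0.357771 kW

0.357771 kW


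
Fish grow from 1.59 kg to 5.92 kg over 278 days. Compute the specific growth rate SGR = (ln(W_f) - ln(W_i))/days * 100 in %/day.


ln(W_f) = ln(5.92) = 1.7783364
ln(W_i) = ln(1.59) = 0.46373402
ln(W_f) - ln(W_i) = 1.7783364 - 0.46373402 = 1.3146024
SGR = 1.3146024 / 278 * 100 = 0.472879 %/day

0.472879 %/day


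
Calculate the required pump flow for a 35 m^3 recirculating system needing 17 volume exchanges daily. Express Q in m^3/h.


Daily recirculation volume = 35 m^3 * 17 = 595 m^3/day
Flow rate Q = daily volume / 24 h = 595 / 24 = 24.7917 m^3/h

24.7917 m^3/h


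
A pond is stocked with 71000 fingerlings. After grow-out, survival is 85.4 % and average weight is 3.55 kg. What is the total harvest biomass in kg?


Survivors = 71000 * 85.4/100 = 60634 fish
Harvest biomass = survivors * W_f = 60634 * 3.55 = 215250.7 kg

215250.7 kg


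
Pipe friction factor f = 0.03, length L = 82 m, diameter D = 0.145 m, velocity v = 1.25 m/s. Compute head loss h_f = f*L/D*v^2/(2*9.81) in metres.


v^2 = 1.25^2 = 1.5625 m^2/s^2
L/D = 82/0.145 = 565.51724
h_f = f*(L/D)*v^2/(2g) = 0.03 * 565.51724 * 1.5625 / 19.62 = 1.3511 m

1.3511 m


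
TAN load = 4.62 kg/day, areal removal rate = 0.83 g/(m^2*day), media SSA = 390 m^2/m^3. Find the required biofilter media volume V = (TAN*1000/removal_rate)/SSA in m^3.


A = 4.62*1000 / 0.83 = 5566.2651 m^2
V = 5566.2651 / 390 = 14.2725

14.2725 m^3


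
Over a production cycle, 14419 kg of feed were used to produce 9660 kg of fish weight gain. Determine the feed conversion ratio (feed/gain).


FCR = feed consumed / weight gained
FCR = 14419 kg / 9660 kg = 1.49265

1.49265


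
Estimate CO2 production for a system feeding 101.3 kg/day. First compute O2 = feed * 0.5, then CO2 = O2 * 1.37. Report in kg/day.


O2 = 101.3 * 0.5 = 50.65
CO2 = 50.65 * 1.37 = 69.3905

69.3905 kg/day


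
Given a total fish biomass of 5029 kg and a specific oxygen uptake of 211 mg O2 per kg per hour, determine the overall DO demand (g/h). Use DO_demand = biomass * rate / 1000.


Total O2 consumption (mg/h) = 5029 kg * 211 mg/(kg*h) = 1061119 mg/h
Convert to g/h: 1061119 / 1000 = 1061.119 g/h

1061.119 g/h


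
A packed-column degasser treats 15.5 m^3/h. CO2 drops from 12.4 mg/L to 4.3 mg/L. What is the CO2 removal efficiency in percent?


CO2_out / CO2_in = 4.3 / 12.4 = 0.34677419
Fraction remaining = 0.34677419
efficiency = (1 - 0.34677419) * 100 = 65.3226 %

65.3226 %


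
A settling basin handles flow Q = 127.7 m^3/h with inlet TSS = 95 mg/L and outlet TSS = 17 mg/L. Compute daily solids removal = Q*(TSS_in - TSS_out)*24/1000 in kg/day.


Concentration drop: TSS_in - TSS_out = 95 - 17 = 78 mg/L
Hourly solids removed = Q * dTSS = 127.7 m^3/h * 78 mg/L = 9960.6 g/h  (m^3/h * mg/L = g/h)
Daily solids removed = 9960.6 * 24 = 239054.4 g/day
Convert g to kg: 239054.4 / 1000 = 239.0544 kg/day

239.0544 kg/day


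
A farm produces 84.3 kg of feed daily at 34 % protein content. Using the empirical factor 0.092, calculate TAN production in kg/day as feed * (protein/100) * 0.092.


Protein in feed = 84.3 * 34/100 = 28.662 kg/day
TAN = protein * 0.092 = 28.662 * 0.092 = 2.636904 kg/day

2.636904 kg/day


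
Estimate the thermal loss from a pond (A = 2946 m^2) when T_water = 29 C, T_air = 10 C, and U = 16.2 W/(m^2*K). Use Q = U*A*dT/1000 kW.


Temperature difference dT = 29 - 10 = 19 K
Heat loss (W) = U * A * dT = 16.2 * 2946 * 19 = 906778.8 W
Convert to kW: 906778.8 / 1000 = 906.7788 kW

906.7788 kW


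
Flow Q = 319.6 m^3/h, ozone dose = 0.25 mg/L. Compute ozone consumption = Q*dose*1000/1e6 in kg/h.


O3 demand (mg/h) = Q * dose * 1000 = 319.6 * 0.25 * 1000 = 79900 mg/h
Convert mg to kg: 79900 / 1e6 = 0.0799 kg/h

0.0799 kg/h


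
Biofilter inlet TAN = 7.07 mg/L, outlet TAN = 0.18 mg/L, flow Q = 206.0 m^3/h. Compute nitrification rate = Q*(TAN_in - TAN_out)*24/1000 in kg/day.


Concentration drop: TAN_in - TAN_out = 7.07 - 0.18 = 6.89 mg/L
Hourly TAN removed = Q * dTAN = 206.0 m^3/h * 6.89 mg/L = 1419.34 g/h  (m^3/h * mg/L = g/h)
Daily TAN removed = 1419.34 * 24 = 34064.16 g/day
Convert to kg/day: 34064.16 / 1000 = 34.06416 kg/day

34.06416 kg/day


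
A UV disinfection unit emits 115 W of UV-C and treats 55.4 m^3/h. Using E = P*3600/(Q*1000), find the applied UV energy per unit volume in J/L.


Energy delivered per hour = 115 W * 3600 s = 414000 J/h
Volume treated per hour = 55.4 m^3/h * 1000 = 55400 L/h
dose = 414000 / 55400 = 7.47292 J/L

7.47292 J/L


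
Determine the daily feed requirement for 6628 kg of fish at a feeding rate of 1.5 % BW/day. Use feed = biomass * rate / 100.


Feeding rate fraction = 1.5% / 100 = 0.015
Daily feed = 6628 kg * 0.015 = 99.42 kg/day

99.42 kg/day


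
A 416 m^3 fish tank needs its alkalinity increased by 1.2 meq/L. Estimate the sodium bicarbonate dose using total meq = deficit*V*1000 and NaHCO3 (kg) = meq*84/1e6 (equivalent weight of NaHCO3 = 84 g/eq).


Tank volume in L = 416 m^3 * 1000 = 416000 L
Total meq required = 1.2 meq/L * 416000 L = 499200 meq
NaHCO3 mass = 499200 meq * 84 mg/meq / 1e6 = 41.9328 kg

41.9328 kg


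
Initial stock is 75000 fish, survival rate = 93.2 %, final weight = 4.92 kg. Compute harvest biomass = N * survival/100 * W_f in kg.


Survivors = 75000 * 93.2/100 = 69900 fish
Harvest biomass = survivors * W_f = 69900 * 4.92 = 343908 kg

343908 kg


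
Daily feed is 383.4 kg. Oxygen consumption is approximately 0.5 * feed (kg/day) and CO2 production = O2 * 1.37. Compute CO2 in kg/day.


O2 = 383.4 * 0.5 = 191.7
CO2 = 191.7 * 1.37 = 262.629

262.629 kg/day


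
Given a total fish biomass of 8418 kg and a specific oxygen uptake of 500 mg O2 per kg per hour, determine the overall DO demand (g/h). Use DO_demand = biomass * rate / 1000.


Total O2 consumption (mg/h) = 8418 kg * 500 mg/(kg*h) = 4209000 mg/h
Convert to g/h: 4209000 / 1000 = 4209 g/h

4209 g/h


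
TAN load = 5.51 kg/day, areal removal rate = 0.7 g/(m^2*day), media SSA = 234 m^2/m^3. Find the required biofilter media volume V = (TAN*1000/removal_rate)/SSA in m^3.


A = 5.51*1000 / 0.7 = 7871.4286 m^2
V = 7871.4286 / 234 = 33.6386

33.6386 m^3


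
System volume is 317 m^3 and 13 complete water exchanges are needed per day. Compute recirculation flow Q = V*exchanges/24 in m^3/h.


Daily recirculation volume = 317 m^3 * 13 = 4121 m^3/day
Flow rate Q = daily volume / 24 h = 4121 / 24 = 171.708 m^3/h

171.708 m^3/h


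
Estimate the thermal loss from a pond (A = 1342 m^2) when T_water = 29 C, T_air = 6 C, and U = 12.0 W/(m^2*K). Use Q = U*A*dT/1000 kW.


Temperature difference dT = 29 - 6 = 23 K
Heat loss (W) = U * A * dT = 12.0 * 1342 * 23 = 370392 W
Convert to kW: 370392 / 1000 = 370.392 kW

370.392 kW


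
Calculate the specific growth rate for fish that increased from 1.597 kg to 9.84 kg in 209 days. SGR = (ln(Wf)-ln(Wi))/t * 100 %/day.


ln(W_f) = ln(9.84) = 2.2864557
ln(W_i) = ln(1.597) = 0.46812687
ln(W_f) - ln(W_i) = 2.2864557 - 0.46812687 = 1.8183288
SGR = 1.8183288 / 209 * 100 = 0.870014 %/day

0.870014 %/day


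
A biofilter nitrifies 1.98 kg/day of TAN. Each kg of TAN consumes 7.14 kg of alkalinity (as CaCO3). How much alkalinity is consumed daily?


Alkalinity factor: 7.14 kg CaCO3 consumed per kg TAN nitrified
alk = 1.98 kg TAN * 7.14 = 14.1372 kg CaCO3/day

14.1372 kg CaCO3/day


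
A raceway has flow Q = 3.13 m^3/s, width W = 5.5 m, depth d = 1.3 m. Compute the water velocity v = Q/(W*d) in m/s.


Cross-sectional area = W * d = 5.5 * 1.3 = 7.15 m^2
Velocity = Q / A = 3.13 / 7.15 = 0.437762 m/s

0.437762 m/s


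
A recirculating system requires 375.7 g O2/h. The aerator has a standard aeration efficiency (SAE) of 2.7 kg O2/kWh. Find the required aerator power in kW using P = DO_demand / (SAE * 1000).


SAE in g O2/kWh = 2.7 * 1000 = 2700 g/kWh
P = DO_demand / SAE_g = 375.7 / 2700 = 0.139148 kW

0.139148 kW


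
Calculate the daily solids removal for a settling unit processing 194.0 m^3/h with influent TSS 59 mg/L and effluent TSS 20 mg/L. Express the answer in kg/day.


Concentration drop: TSS_in - TSS_out = 59 - 20 = 39 mg/L
Hourly solids removed = Q * dTSS = 194.0 m^3/h * 39 mg/L = 7566 g/h  (m^3/h * mg/L = g/h)
Daily solids removed = 7566 * 24 = 181584 g/day
Convert g to kg: 181584 / 1000 = 181.584 kg/day

181.584 kg/day


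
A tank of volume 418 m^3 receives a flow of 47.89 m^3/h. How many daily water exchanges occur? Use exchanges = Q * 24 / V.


Daily flow volume = 47.89 m^3/h * 24 h = 1149.36 m^3/day
Exchanges = daily flow / tank volume = 1149.36 / 418 = 2.74967 exchanges/day

2.74967 exchanges/day


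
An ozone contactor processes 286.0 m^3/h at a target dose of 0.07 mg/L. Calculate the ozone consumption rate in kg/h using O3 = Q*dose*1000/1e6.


O3 demand (mg/h) = Q * dose * 1000 = 286.0 * 0.07 * 1000 = 20020 mg/h
Convert mg to kg: 20020 / 1e6 = 0.02002 kg/h

0.02002 kg/h


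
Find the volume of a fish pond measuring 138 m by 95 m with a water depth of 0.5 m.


Base area = L * W = 138 * 95 = 13110 m^2
Volume = area * depth = 13110 * 0.5 = 6555 m^3

6555 m^3


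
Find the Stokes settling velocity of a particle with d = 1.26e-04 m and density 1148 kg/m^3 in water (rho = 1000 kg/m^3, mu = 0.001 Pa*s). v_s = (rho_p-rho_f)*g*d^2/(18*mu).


Density difference: rho_p - rho_f = 1148 - 1000 = 148 kg/m^3
d^2 = (1.26e-04)^2 = 1.5876e-08 m^2
Numerator = (rho_p - rho_f) * g * d^2 = 148 * 9.81 * 1.5876e-08 = 2.3050047e-05
Denominator = 18 * mu = 18 * 0.001 = 0.018
v_s = 2.3050047e-05 / 0.018 = 0.00128056 m/s
Check: Re = rho_f * v_s * d / mu = 1000 * 0.00128056 * 1.26e-04 / 0.001 = 0.161 < 1, so Stokes' law applies.

0.00128056 m/s


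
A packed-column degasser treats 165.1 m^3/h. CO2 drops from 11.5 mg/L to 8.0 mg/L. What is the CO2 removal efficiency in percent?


CO2_out / CO2_in = 8.0 / 11.5 = 0.69565217
Fraction remaining = 0.69565217
efficiency = (1 - 0.69565217) * 100 = 30.4348 %

30.4348 %


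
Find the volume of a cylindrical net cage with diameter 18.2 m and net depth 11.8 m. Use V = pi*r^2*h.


r = d/2 = 18.2/2 = 9.1 m
Base area = pi*r^2 = pi*9.1^2 = 260.15529 m^2
Volume = 260.15529 * 11.8 = 3069.83 m^3

3069.83 m^3


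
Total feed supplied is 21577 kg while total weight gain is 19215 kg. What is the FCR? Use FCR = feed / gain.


FCR = feed consumed / weight gained
FCR = 21577 kg / 19215 kg = 1.12292

1.12292


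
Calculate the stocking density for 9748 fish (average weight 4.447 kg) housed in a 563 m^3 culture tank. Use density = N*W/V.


Total biomass = 9748 fish * 4.447 kg = 43349.356 kg
Density = total biomass / volume = 43349.356 / 563 = 76.9971 kg/m^3

76.9971 kg/m^3


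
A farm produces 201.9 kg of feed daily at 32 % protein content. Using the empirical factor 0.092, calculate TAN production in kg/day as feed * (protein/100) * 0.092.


Protein in feed = 201.9 * 32/100 = 64.608 kg/day
TAN = protein * 0.092 = 64.608 * 0.092 = 5.943936 kg/day

5.943936 kg/day


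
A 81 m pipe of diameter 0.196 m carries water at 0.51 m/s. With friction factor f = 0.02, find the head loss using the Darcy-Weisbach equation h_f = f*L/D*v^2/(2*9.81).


v^2 = 0.51^2 = 0.2601 m^2/s^2
L/D = 81/0.196 = 413.26531
h_f = f*(L/D)*v^2/(2g) = 0.02 * 413.26531 * 0.2601 / 19.62 = 0.109572 m

0.109572 m


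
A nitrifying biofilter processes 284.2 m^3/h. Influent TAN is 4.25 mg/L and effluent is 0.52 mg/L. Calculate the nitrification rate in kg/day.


Concentration drop: TAN_in - TAN_out = 4.25 - 0.52 = 3.73 mg/L
Hourly TAN removed = Q * dTAN = 284.2 m^3/h * 3.73 mg/L = 1060.066 g/h  (m^3/h * mg/L = g/h)
Daily TAN removed = 1060.066 * 24 = 25441.584 g/day
Convert to kg/day: 25441.584 / 1000 = 25.441584 kg/day

25.441584 kg/day


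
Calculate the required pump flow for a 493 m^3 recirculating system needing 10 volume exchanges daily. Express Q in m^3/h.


Daily recirculation volume = 493 m^3 * 10 = 4930 m^3/day
Flow rate Q = daily volume / 24 h = 4930 / 24 = 205.417 m^3/h

205.417 m^3/h


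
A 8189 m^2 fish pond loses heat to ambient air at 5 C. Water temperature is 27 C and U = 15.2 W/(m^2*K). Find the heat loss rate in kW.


Temperature difference dT = 27 - 5 = 22 K
Heat loss (W) = U * A * dT = 15.2 * 8189 * 22 = 2738401.6 W
Convert to kW: 2738401.6 / 1000 = 2738.4016 kW

2738.4016 kW


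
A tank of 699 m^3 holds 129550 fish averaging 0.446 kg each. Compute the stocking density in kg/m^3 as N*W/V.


Total biomass = 129550 fish * 0.446 kg = 57779.3 kg
Density = total biomass / volume = 57779.3 / 699 = 82.6599 kg/m^3

82.6599 kg/m^3


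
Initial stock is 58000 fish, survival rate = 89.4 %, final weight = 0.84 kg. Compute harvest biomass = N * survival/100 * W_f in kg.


Survivors = 58000 * 89.4/100 = 51852 fish
Harvest biomass = survivors * W_f = 51852 * 0.84 = 43555.68 kg

43555.68 kg


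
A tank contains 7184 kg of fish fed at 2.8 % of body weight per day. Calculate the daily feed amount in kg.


Feeding rate fraction = 2.8% / 100 = 0.028
Daily feed = 7184 kg * 0.028 = 201.152 kg/day

201.152 kg/day


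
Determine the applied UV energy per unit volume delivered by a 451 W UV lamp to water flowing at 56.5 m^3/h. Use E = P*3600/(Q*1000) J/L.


Energy delivered per hour = 451 W * 3600 s = 1623600 J/h
Volume treated per hour = 56.5 m^3/h * 1000 = 56500 L/h
dose = 1623600 / 56500 = 28.7363 J/L

28.7363 J/L


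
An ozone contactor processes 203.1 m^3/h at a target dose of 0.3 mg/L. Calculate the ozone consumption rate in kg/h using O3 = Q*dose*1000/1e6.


O3 demand (mg/h) = Q * dose * 1000 = 203.1 * 0.3 * 1000 = 60930 mg/h
Convert mg to kg: 60930 / 1e6 = 0.06093 kg/h

0.06093 kg/h


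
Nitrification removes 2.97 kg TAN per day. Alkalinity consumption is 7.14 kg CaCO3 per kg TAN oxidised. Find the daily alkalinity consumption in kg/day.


Alkalinity factor: 7.14 kg CaCO3 consumed per kg TAN nitrified
alk = 2.97 kg TAN * 7.14 = 21.2058 kg CaCO3/day

21.2058 kg CaCO3/day


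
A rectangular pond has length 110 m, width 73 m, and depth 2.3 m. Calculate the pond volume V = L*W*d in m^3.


Base area = L * W = 110 * 73 = 8030 m^2
Volume = area * depth = 8030 * 2.3 = 18469 m^3

18469 m^3


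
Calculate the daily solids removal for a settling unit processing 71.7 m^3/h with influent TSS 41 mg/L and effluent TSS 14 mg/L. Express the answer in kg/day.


Concentration drop: TSS_in - TSS_out = 41 - 14 = 27 mg/L
Hourly solids removed = Q * dTSS = 71.7 m^3/h * 27 mg/L = 1935.9 g/h  (m^3/h * mg/L = g/h)
Daily solids removed = 1935.9 * 24 = 46461.6 g/day
Convert g to kg: 46461.6 / 1000 = 46.4616 kg/day

46.4616 kg/day


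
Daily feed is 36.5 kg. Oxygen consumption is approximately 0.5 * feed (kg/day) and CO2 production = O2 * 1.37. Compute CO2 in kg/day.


O2 = 36.5 * 0.5 = 18.25
CO2 = 18.25 * 1.37 = 25.0025

25.0025 kg/day


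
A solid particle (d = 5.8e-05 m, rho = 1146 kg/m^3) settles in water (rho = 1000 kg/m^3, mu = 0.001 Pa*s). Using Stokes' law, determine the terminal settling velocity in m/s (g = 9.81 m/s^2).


Density difference: rho_p - rho_f = 1146 - 1000 = 146 kg/m^3
d^2 = (5.8e-05)^2 = 3.364e-09 m^2
Numerator = (rho_p - rho_f) * g * d^2 = 146 * 9.81 * 3.364e-09 = 4.8181226e-06
Denominator = 18 * mu = 18 * 0.001 = 0.018
v_s = 4.8181226e-06 / 0.018 = 2.67673e-04 m/s
Check: Re = rho_f * v_s * d / mu = 1000 * 2.67673e-04 * 5.8e-05 / 0.001 = 0.0155 < 1, so Stokes' law applies.

2.67673e-04 m/s


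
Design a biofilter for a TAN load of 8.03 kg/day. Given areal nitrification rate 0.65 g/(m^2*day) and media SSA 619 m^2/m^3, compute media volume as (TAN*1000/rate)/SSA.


A = 8.03*1000 / 0.65 = 12353.846 m^2
V = 12353.846 / 619 = 19.9577

19.9577 m^3


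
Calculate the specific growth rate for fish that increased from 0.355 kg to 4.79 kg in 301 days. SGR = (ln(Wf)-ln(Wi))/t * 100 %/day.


ln(W_f) = ln(4.79) = 1.5665304
ln(W_i) = ln(0.355) = -1.0356375
ln(W_f) - ln(W_i) = 1.5665304 - -1.0356375 = 2.6021679
SGR = 2.6021679 / 301 * 100 = 0.864508 %/day

0.864508 %/day


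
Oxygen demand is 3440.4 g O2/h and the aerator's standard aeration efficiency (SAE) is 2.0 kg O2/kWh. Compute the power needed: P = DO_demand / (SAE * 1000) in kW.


SAE in g O2/kWh = 2.0 * 1000 = 2000 g/kWh
P = DO_demand / SAE_g = 3440.4 / 2000 = 1.7202 kW

1.7202 kW


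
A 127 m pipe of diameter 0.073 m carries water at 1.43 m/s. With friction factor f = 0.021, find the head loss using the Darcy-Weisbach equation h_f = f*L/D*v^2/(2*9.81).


v^2 = 1.43^2 = 2.0449 m^2/s^2
L/D = 127/0.073 = 1739.726
h_f = f*(L/D)*v^2/(2g) = 0.021 * 1739.726 * 2.0449 / 19.62 = 3.80779 m

3.80779 m


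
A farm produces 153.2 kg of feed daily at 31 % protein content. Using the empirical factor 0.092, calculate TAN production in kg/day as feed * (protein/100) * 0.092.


Protein in feed = 153.2 * 31/100 = 47.492 kg/day
TAN = protein * 0.092 = 47.492 * 0.092 = 4.369264 kg/day

4.369264 kg/day


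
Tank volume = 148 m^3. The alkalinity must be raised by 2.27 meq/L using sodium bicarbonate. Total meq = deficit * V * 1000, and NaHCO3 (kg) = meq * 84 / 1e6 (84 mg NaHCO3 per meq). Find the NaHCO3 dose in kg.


Tank volume in L = 148 m^3 * 1000 = 148000 L
Total meq required = 2.27 meq/L * 148000 L = 335960 meq
NaHCO3 mass = 335960 meq * 84 mg/meq / 1e6 = 28.2206 kg

28.2206 kg


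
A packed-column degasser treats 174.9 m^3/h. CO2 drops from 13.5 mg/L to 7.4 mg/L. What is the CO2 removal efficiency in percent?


CO2_out / CO2_in = 7.4 / 13.5 = 0.54814815
Fraction remaining = 0.54814815
efficiency = (1 - 0.54814815) * 100 = 45.1852 %

45.1852 %


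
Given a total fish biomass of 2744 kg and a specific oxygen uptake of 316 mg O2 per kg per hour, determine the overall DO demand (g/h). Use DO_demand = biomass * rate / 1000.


Total O2 consumption (mg/h) = 2744 kg * 316 mg/(kg*h) = 867104 mg/h
Convert to g/h: 867104 / 1000 = 867.104 g/h

867.104 g/h


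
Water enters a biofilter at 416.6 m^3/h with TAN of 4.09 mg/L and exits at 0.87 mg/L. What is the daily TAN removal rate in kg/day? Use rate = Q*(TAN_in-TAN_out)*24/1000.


Concentration drop: TAN_in - TAN_out = 4.09 - 0.87 = 3.22 mg/L
Hourly TAN removed = Q * dTAN = 416.6 m^3/h * 3.22 mg/L = 1341.452 g/h  (m^3/h * mg/L = g/h)
Daily TAN removed = 1341.452 * 24 = 32194.848 g/day
Convert to kg/day: 32194.848 / 1000 = 32.194848 kg/day

32.194848 kg/day


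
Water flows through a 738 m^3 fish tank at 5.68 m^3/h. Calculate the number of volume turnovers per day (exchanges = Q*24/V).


Daily flow volume = 5.68 m^3/h * 24 h = 136.32 m^3/day
Exchanges = daily flow / tank volume = 136.32 / 738 = 0.184715 exchanges/day

0.184715 exchanges/day


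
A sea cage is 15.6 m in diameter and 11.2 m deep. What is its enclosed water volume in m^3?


r = d/2 = 15.6/2 = 7.8 m
Base area = pi*r^2 = pi*7.8^2 = 191.1345 m^2
Volume = 191.1345 * 11.2 = 2140.71 m^3

2140.71 m^3


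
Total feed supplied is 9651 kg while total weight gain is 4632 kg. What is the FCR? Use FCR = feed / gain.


FCR = feed consumed / weight gained
FCR = 9651 kg / 4632 kg = 2.08355

2.08355


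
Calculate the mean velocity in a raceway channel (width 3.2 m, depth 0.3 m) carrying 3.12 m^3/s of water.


Cross-sectional area = W * d = 3.2 * 0.3 = 0.96 m^2
Velocity = Q / A = 3.12 / 0.96 = 3.25 m/s

3.25 m/s


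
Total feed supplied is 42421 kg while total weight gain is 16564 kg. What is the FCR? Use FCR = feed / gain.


FCR = feed consumed / weight gained
FCR = 42421 kg / 16564 kg = 2.56104

2.56104


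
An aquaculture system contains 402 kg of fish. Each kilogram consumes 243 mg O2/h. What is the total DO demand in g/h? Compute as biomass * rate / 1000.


Total O2 consumption (mg/h) = 402 kg * 243 mg/(kg*h) = 97686 mg/h
Convert to g/h: 97686 / 1000 = 97.686 g/h

97.686 g/h


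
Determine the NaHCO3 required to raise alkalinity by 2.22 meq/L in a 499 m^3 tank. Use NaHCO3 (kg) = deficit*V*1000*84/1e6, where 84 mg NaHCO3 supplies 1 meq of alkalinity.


Tank volume in L = 499 m^3 * 1000 = 499000 L
Total meq required = 2.22 meq/L * 499000 L = 1107780 meq
NaHCO3 mass = 1107780 meq * 84 mg/meq / 1e6 = 93.0535 kg

93.0535 kg


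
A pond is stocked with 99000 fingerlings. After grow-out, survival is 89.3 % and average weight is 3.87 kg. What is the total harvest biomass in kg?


Survivors = 99000 * 89.3/100 = 88407 fish
Harvest biomass = survivors * W_f = 88407 * 3.87 = 342135.09 kg

342135.09 kg


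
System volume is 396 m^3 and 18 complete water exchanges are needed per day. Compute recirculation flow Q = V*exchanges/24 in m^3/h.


Daily recirculation volume = 396 m^3 * 18 = 7128 m^3/day
Flow rate Q = daily volume / 24 h = 7128 / 24 = 297 m^3/h

297 m^3/h


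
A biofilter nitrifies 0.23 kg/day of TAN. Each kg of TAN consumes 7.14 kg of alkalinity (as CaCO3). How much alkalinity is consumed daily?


Alkalinity factor: 7.14 kg CaCO3 consumed per kg TAN nitrified
alk = 0.23 kg TAN * 7.14 = 1.6422 kg CaCO3/day

1.6422 kg CaCO3/day


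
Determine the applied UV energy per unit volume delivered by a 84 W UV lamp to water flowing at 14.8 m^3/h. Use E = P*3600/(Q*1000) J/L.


Energy delivered per hour = 84 W * 3600 s = 302400 J/h
Volume treated per hour = 14.8 m^3/h * 1000 = 14800 L/h
dose = 302400 / 14800 = 20.4324 J/L

20.4324 J/L


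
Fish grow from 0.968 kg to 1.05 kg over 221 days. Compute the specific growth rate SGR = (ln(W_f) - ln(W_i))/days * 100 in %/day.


ln(W_f) = ln(1.05) = 0.048790164
ln(W_i) = ln(0.968) = -0.032523192
ln(W_f) - ln(W_i) = 0.048790164 - -0.032523192 = 0.081313356
SGR = 0.081313356 / 221 * 100 = 0.0367934 %/day

0.0367934 %/day


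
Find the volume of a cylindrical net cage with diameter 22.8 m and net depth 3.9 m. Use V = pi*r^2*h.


r = d/2 = 22.8/2 = 11.4 m
Base area = pi*r^2 = pi*11.4^2 = 408.28138 m^2
Volume = 408.28138 * 3.9 = 1592.3 m^3

1592.3 m^3


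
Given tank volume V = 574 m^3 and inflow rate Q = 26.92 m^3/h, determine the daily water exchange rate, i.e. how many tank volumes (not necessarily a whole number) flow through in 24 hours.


Daily flow volume = 26.92 m^3/h * 24 h = 646.08 m^3/day
Exchanges = daily flow / tank volume = 646.08 / 574 = 1.12557 exchanges/day

1.12557 exchanges/day


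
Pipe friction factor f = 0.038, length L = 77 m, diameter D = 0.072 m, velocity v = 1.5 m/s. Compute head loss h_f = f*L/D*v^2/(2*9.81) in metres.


v^2 = 1.5^2 = 2.25 m^2/s^2
L/D = 77/0.072 = 1069.4444
h_f = f*(L/D)*v^2/(2g) = 0.038 * 1069.4444 * 2.25 / 19.62 = 4.66042 m

4.66042 m


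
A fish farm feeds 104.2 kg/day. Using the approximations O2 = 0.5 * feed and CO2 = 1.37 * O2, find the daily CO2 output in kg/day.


O2 = 104.2 * 0.5 = 52.1
CO2 = 52.1 * 1.37 = 71.377

71.377 kg/day


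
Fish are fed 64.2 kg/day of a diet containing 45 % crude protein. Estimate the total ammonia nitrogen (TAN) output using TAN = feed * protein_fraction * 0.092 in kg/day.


Protein in feed = 64.2 * 45/100 = 28.89 kg/day
TAN = protein * 0.092 = 28.89 * 0.092 = 2.65788 kg/day

2.65788 kg/day


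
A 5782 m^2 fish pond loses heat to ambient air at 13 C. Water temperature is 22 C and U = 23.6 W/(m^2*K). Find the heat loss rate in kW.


Temperature difference dT = 22 - 13 = 9 K
Heat loss (W) = U * A * dT = 23.6 * 5782 * 9 = 1228096.8 W
Convert to kW: 1228096.8 / 1000 = 1228.0968 kW

1228.0968 kW


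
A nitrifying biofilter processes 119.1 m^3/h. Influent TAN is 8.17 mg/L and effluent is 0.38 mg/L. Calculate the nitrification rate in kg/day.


Concentration drop: TAN_in - TAN_out = 8.17 - 0.38 = 7.79 mg/L
Hourly TAN removed = Q * dTAN = 119.1 m^3/h * 7.79 mg/L = 927.789 g/h  (m^3/h * mg/L = g/h)
Daily TAN removed = 927.789 * 24 = 22266.936 g/day
Convert to kg/day: 22266.936 / 1000 = 22.266936 kg/day

22.266936 kg/day


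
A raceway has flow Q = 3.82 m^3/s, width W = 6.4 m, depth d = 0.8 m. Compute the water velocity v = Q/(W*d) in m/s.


Cross-sectional area = W * d = 6.4 * 0.8 = 5.12 m^2
Velocity = Q / A = 3.82 / 5.12 = 0.746094 m/s

0.746094 m/s


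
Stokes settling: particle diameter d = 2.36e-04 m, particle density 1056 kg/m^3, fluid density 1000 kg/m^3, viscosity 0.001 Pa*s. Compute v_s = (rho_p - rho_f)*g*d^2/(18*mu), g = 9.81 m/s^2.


Density difference: rho_p - rho_f = 1056 - 1000 = 56 kg/m^3
d^2 = (2.36e-04)^2 = 5.5696e-08 m^2
Numerator = (rho_p - rho_f) * g * d^2 = 56 * 9.81 * 5.5696e-08 = 3.0597155e-05
Denominator = 18 * mu = 18 * 0.001 = 0.018
v_s = 3.0597155e-05 / 0.018 = 0.00169984 m/s
Check: Re = rho_f * v_s * d / mu = 1000 * 0.00169984 * 2.36e-04 / 0.001 = 0.401 < 1, so Stokes' law applies.

0.00169984 m/s


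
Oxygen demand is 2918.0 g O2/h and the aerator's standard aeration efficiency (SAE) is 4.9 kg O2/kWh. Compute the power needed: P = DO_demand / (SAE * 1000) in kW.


SAE in g O2/kWh = 4.9 * 1000 = 4900 g/kWh
P = DO_demand / SAE_g = 2918.0 / 4900 = 0.59551 kW

0.59551 kW


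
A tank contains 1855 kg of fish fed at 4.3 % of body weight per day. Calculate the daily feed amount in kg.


Feeding rate fraction = 4.3% / 100 = 0.043
Daily feed = 1855 kg * 0.043 = 79.765 kg/day

79.765 kg/day


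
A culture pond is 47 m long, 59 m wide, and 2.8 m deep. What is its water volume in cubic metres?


Base area = L * W = 47 * 59 = 2773 m^2
Volume = area * depth = 2773 * 2.8 = 7764.4 m^3

7764.4 m^3


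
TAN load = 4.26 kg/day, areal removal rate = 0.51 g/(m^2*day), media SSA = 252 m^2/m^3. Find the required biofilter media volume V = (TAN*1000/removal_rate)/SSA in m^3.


A = 4.26*1000 / 0.51 = 8352.9412 m^2
V = 8352.9412 / 252 = 33.1466

33.1466 m^3


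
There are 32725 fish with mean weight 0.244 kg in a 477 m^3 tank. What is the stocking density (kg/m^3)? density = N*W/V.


Total biomass = 32725 fish * 0.244 kg = 7984.9 kg
Density = total biomass / volume = 7984.9 / 477 = 16.7398 kg/m^3

16.7398 kg/m^3


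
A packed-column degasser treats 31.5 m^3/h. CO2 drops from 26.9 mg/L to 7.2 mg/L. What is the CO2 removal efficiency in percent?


CO2_out / CO2_in = 7.2 / 26.9 = 0.26765799
Fraction remaining = 0.26765799
efficiency = (1 - 0.26765799) * 100 = 73.2342 %

73.2342 %


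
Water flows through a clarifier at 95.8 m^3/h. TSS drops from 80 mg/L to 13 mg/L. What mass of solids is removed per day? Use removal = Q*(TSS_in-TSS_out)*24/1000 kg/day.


Concentration drop: TSS_in - TSS_out = 80 - 13 = 67 mg/L
Hourly solids removed = Q * dTSS = 95.8 m^3/h * 67 mg/L = 6418.6 g/h  (m^3/h * mg/L = g/h)
Daily solids removed = 6418.6 * 24 = 154046.4 g/day
Convert g to kg: 154046.4 / 1000 = 154.0464 kg/day

154.0464 kg/day


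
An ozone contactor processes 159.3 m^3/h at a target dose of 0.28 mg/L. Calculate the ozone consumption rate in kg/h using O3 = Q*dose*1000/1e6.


O3 demand (mg/h) = Q * dose * 1000 = 159.3 * 0.28 * 1000 = 44604 mg/h
Convert mg to kg: 44604 / 1e6 = 0.044604 kg/h

0.044604 kg/h


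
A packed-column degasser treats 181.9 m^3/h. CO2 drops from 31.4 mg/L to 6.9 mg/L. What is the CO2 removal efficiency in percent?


CO2_out / CO2_in = 6.9 / 31.4 = 0.21974522
Fraction remaining = 0.21974522
efficiency = (1 - 0.21974522) * 100 = 78.0255 %

78.0255 %


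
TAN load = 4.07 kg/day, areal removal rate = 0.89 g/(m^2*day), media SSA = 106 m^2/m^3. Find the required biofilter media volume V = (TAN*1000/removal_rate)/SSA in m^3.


A = 4.07*1000 / 0.89 = 4573.0337 m^2
V = 4573.0337 / 106 = 43.1418

43.1418 m^3


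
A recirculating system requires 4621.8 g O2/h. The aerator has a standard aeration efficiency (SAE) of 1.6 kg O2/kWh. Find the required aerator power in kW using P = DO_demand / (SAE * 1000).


SAE in g O2/kWh = 1.6 * 1000 = 1600 g/kWh
P = DO_demand / SAE_g = 4621.8 / 1600 = 2.88863 kW

2.88863 kW


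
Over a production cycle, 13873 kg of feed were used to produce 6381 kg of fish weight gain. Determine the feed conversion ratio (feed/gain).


FCR = feed consumed / weight gained
FCR = 13873 kg / 6381 kg = 2.17411

2.17411


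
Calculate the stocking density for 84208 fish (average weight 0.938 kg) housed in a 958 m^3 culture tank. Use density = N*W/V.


Total biomass = 84208 fish * 0.938 kg = 78987.104 kg
Density = total biomass / volume = 78987.104 / 958 = 82.45 kg/m^3

82.45 kg/m^3


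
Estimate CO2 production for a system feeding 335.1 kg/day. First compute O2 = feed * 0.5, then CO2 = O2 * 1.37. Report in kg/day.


O2 = 335.1 * 0.5 = 167.55
CO2 = 167.55 * 1.37 = 229.5435

229.5435 kg/day


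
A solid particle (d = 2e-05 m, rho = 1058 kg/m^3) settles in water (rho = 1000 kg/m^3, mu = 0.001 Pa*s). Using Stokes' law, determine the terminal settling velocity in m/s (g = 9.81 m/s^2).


Density difference: rho_p - rho_f = 1058 - 1000 = 58 kg/m^3
d^2 = (2e-05)^2 = 4e-10 m^2
Numerator = (rho_p - rho_f) * g * d^2 = 58 * 9.81 * 4e-10 = 2.27592e-07
Denominator = 18 * mu = 18 * 0.001 = 0.018
v_s = 2.27592e-07 / 0.018 = 1.2644e-05 m/s
Check: Re = rho_f * v_s * d / mu = 1000 * 1.2644e-05 * 2e-05 / 0.001 = 2.53e-04 < 1, so Stokes' law applies.

1.2644e-05 m/s


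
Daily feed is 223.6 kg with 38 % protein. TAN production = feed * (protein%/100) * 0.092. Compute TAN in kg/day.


Protein in feed = 223.6 * 38/100 = 84.968 kg/day
TAN = protein * 0.092 = 84.968 * 0.092 = 7.817056 kg/day

7.817056 kg/day


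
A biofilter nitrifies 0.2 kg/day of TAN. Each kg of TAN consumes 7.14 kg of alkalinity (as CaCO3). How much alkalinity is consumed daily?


Alkalinity factor: 7.14 kg CaCO3 consumed per kg TAN nitrified
alk = 0.2 kg TAN * 7.14 = 1.428 kg CaCO3/day

1.428 kg CaCO3/day


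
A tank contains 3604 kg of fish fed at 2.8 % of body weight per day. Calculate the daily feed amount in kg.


Feeding rate fraction = 2.8% / 100 = 0.028
Daily feed = 3604 kg * 0.028 = 100.912 kg/day

100.912 kg/day


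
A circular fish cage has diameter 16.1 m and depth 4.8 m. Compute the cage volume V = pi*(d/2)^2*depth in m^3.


r = d/2 = 16.1/2 = 8.05 m
Base area = pi*r^2 = pi*8.05^2 = 203.58306 m^2
Volume = 203.58306 * 4.8 = 977.199 m^3

977.199 m^3


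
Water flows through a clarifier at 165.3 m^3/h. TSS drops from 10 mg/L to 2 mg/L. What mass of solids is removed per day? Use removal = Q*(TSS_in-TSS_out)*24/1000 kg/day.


Concentration drop: TSS_in - TSS_out = 10 - 2 = 8 mg/L
Hourly solids removed = Q * dTSS = 165.3 m^3/h * 8 mg/L = 1322.4 g/h  (m^3/h * mg/L = g/h)
Daily solids removed = 1322.4 * 24 = 31737.6 g/day
Convert g to kg: 31737.6 / 1000 = 31.7376 kg/day

31.7376 kg/day


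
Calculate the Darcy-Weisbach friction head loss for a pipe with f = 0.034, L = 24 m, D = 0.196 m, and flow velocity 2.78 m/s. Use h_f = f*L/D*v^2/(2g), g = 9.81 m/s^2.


v^2 = 2.78^2 = 7.7284 m^2/s^2
L/D = 24/0.196 = 122.44898
h_f = f*(L/D)*v^2/(2g) = 0.034 * 122.44898 * 7.7284 / 19.62 = 1.63993 m

1.63993 m


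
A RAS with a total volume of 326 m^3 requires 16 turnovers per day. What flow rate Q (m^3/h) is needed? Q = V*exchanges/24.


Daily recirculation volume = 326 m^3 * 16 = 5216 m^3/day
Flow rate Q = daily volume / 24 h = 5216 / 24 = 217.333 m^3/h

217.333 m^3/h


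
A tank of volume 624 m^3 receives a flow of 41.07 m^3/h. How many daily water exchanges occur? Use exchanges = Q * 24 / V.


Daily flow volume = 41.07 m^3/h * 24 h = 985.68 m^3/day
Exchanges = daily flow / tank volume = 985.68 / 624 = 1.57962 exchanges/day

1.57962 exchanges/day


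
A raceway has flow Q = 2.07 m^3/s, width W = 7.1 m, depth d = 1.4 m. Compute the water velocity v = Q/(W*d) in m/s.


Cross-sectional area = W * d = 7.1 * 1.4 = 9.94 m^2
Velocity = Q / A = 2.07 / 9.94 = 0.208249 m/s

0.208249 m/s


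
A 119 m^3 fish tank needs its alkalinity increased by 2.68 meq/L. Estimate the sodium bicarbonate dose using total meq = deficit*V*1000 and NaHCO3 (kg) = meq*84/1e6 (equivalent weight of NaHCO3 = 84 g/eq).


Tank volume in L = 119 m^3 * 1000 = 119000 L
Total meq required = 2.68 meq/L * 119000 L = 318920 meq
NaHCO3 mass = 318920 meq * 84 mg/meq / 1e6 = 26.7893 kg

26.7893 kg


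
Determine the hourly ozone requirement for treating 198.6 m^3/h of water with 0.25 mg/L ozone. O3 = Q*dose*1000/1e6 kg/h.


O3 demand (mg/h) = Q * dose * 1000 = 198.6 * 0.25 * 1000 = 49650 mg/h
Convert mg to kg: 49650 / 1e6 = 0.04965 kg/h

0.04965 kg/h


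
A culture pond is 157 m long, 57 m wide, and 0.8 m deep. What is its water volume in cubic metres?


Base area = L * W = 157 * 57 = 8949 m^2
Volume = area * depth = 8949 * 0.8 = 7159.2 m^3

7159.2 m^3


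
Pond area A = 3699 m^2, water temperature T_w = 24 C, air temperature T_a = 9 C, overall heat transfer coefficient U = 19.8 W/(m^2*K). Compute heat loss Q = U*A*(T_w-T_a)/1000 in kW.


Temperature difference dT = 24 - 9 = 15 K
Heat loss (W) = U * A * dT = 19.8 * 3699 * 15 = 1098603 W
Convert to kW: 1098603 / 1000 = 1098.603 kW

1098.603 kW


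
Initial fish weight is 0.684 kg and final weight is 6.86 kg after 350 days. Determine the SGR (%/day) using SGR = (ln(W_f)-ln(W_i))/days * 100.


ln(W_f) = ln(6.86) = 1.9257074
ln(W_i) = ln(0.684) = -0.37979736
ln(W_f) - ln(W_i) = 1.9257074 - -0.37979736 = 2.3055048
SGR = 2.3055048 / 350 * 100 = 0.658716 %/day

0.658716 %/day


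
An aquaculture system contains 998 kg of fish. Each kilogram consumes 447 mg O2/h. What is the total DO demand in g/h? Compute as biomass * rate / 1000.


Total O2 consumption (mg/h) = 998 kg * 447 mg/(kg*h) = 446106 mg/h
Convert to g/h: 446106 / 1000 = 446.106 g/h

446.106 g/h


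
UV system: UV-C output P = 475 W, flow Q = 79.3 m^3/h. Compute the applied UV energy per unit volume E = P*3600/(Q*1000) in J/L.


Energy delivered per hour = 475 W * 3600 s = 1710000 J/h
Volume treated per hour = 79.3 m^3/h * 1000 = 79300 L/h
dose = 1710000 / 79300 = 21.5637 J/L

21.5637 J/L


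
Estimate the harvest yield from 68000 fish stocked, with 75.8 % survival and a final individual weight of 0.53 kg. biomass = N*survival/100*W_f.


Survivors = 68000 * 75.8/100 = 51544 fish
Harvest biomass = survivors * W_f = 51544 * 0.53 = 27318.32 kg

27318.32 kg


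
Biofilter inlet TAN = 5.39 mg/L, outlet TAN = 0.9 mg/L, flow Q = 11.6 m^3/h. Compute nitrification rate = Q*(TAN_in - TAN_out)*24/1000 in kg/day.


Concentration drop: TAN_in - TAN_out = 5.39 - 0.9 = 4.49 mg/L
Hourly TAN removed = Q * dTAN = 11.6 m^3/h * 4.49 mg/L = 52.084 g/h  (m^3/h * mg/L = g/h)
Daily TAN removed = 52.084 * 24 = 1250.016 g/day
Convert to kg/day: 1250.016 / 1000 = 1.250016 kg/day

1.250016 kg/day


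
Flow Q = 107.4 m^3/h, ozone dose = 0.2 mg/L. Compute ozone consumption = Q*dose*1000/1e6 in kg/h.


O3 demand (mg/h) = Q * dose * 1000 = 107.4 * 0.2 * 1000 = 21480 mg/h
Convert mg to kg: 21480 / 1e6 = 0.02148 kg/h

0.02148 kg/h


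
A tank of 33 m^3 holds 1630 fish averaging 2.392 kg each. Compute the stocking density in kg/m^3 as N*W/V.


Total biomass = 1630 fish * 2.392 kg = 3898.96 kg
Density = total biomass / volume = 3898.96 / 33 = 118.15 kg/m^3

118.15 kg/m^3


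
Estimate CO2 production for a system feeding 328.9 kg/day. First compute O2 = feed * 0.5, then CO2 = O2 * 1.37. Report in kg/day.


O2 = 328.9 * 0.5 = 164.45
CO2 = 164.45 * 1.37 = 225.2965

225.2965 kg/day


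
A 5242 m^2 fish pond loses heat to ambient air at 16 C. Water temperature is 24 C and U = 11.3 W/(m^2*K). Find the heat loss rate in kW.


Temperature difference dT = 24 - 16 = 8 K
Heat loss (W) = U * A * dT = 11.3 * 5242 * 8 = 473876.8 W
Convert to kW: 473876.8 / 1000 = 473.8768 kW

473.8768 kW


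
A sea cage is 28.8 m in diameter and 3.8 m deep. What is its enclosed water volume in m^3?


r = d/2 = 28.8/2 = 14.4 m
Base area = pi*r^2 = pi*14.4^2 = 651.44065 m^2
Volume = 651.44065 * 3.8 = 2475.47 m^3

2475.47 m^3


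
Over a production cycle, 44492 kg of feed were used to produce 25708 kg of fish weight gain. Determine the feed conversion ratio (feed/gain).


FCR = feed consumed / weight gained
FCR = 44492 kg / 25708 kg = 1.73067

1.73067


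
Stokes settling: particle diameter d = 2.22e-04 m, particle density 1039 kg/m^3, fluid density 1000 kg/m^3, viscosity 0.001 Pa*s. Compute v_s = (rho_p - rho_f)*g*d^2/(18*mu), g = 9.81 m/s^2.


Density difference: rho_p - rho_f = 1039 - 1000 = 39 kg/m^3
d^2 = (2.22e-04)^2 = 4.9284e-08 m^2
Numerator = (rho_p - rho_f) * g * d^2 = 39 * 9.81 * 4.9284e-08 = 1.8855566e-05
Denominator = 18 * mu = 18 * 0.001 = 0.018
v_s = 1.8855566e-05 / 0.018 = 0.00104753 m/s
Check: Re = rho_f * v_s * d / mu = 1000 * 0.00104753 * 2.22e-04 / 0.001 = 0.233 < 1, so Stokes' law applies.

0.00104753 m/s
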